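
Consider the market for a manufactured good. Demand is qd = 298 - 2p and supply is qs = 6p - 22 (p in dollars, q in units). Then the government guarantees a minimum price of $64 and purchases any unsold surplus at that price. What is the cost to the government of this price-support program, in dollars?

Equilibrium: 298 - 2p = 6p - 22, so 320 = 8p and p* = 40, q* = 218.
Since 64 > 40, the floor is binding.
At p = 64: qd = 298 - 2·64 = 170 and qs = 6·64 - 22 = 362.
Surplus = qs - qd = 192.
Government expenditure = surplus × support price = 192 × 64 = 12288.

12288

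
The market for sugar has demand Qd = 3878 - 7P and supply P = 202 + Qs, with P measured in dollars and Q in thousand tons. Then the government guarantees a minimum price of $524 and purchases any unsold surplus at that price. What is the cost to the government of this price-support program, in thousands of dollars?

58688

Rearranging supply gives Qs = P - 202. Equilibrium: 3878 - 7P = P - 202, so 4080 = 8P and P* = 510, Q* = 308.
Since 524 > 510, the floor is binding.
At P = 524: Qd = 3878 - 7·524 = 210 and Qs = 524 - 202 = 322.
Surplus = Qs - Qd = 112.
Government expenditure = surplus × support price = 112 × 524 = 58688.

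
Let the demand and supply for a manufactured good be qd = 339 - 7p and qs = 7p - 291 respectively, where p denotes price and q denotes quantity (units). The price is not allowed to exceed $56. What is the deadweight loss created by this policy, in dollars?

In a free market, 339 - 7p = 7p - 291 gives the equilibrium p* = 45, q* = 24.
The ceiling of 56 is above the equilibrium price 45, so it is not binding; the market clears at p* = 45, q* = 24.
Since the control does not bind, no trades are prevented and deadweight loss is zero.

0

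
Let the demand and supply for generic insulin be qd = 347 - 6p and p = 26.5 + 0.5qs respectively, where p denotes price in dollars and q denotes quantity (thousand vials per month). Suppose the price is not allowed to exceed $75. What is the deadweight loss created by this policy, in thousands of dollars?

0

Rearranging supply gives qs = 2p - 53. In a free market, 347 - 6p = 2p - 53 gives the equilibrium p* = 50, q* = 47.
Since 75 is above p* = 50, the ceiling does not bind and the free-market outcome prevails.
Since the control does not bind, no trades are prevented and deadweight loss is zero.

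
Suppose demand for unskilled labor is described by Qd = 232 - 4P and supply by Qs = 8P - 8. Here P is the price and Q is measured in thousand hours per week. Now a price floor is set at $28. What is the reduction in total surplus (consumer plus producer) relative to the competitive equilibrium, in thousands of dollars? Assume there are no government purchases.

In a free market, 232 - 4P = 8P - 8 gives the equilibrium P* = 20, Q* = 152.
Since 28 > 20, the floor is binding.
At P = 28: Qd = 232 - 4·28 = 120 and Qs = 8·28 - 8 = 216.
Quantity traded falls to 120. At Q = 120 the demand price is (232 - 120)/4 = 28 and the supply price is (8 + 120)/8 = 16.
Deadweight loss = ½ · (28 - 16) · (152 - 120) = ½ · 12 · 32 = 192.

192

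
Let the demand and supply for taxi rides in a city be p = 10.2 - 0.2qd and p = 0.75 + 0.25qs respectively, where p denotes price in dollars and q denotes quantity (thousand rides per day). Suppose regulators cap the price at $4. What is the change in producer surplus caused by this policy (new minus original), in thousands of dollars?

Rearranging demand gives qd = 51 - 5p; rearranging supply gives qs = 4p - 3. Without the control the market clears where 51 - 5p = 4p - 3, i.e. p* = 6 and q* = 21.
Because the ceiling (4) lies below the market-clearing price, it is binding.
At p = 4: qd = 51 - 5·4 = 31 and qs = 4·4 - 3 = 13.
Producer surplus without the control is ½ · (6 - 0.75) · 21 = 55.125.
With the ceiling, producers sell 13 units at 4, so PS = ½ · (4 - 0.75) · 13 = 21.125.
Change in producer surplus = 21.125 - 55.125 = -34.

-34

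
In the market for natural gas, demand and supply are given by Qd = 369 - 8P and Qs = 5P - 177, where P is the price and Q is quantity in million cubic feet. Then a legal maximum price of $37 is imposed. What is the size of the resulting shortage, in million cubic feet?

65

Without the control the market clears where 369 - 8P = 5P - 177, i.e. P* = 42 and Q* = 33.
The ceiling of 37 is below the equilibrium price 42, so it binds.
At P = 37: Qd = 369 - 8·37 = 73 and Qs = 5·37 - 177 = 8.
Shortage = Qd - Qs = 73 - 8 = 65.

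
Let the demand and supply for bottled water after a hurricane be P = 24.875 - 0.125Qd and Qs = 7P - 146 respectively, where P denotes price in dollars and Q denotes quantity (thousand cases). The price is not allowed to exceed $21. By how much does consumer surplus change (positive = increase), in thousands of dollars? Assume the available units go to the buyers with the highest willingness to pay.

-10.25

Rearranging demand gives Qd = 199 - 8P. In a free market, 199 - 8P = 7P - 146 gives the equilibrium P* = 23, Q* = 15.
The ceiling of 21 is below the equilibrium price 23, so it binds.
At P = 21: Qd = 199 - 8·21 = 31 and Qs = 7·21 - 146 = 1.
Consumer surplus without the control is ½ · (24.875 - 23) · 15 = 14.0625.
With the ceiling, 1 units are sold at 21 (assume they go to the highest-value buyers). The demand price at Q = 1 is 24.75, so CS = ½ · [(24.875 - 21) + (24.75 - 21)] · 1 = 3.8125.
Change in consumer surplus = 3.8125 - 14.0625 = -10.25.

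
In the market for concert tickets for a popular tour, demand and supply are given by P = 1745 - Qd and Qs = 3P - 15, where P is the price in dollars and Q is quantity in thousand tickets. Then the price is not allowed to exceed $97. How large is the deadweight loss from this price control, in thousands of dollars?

Rearranging demand gives Qd = 1745 - P. In a free market, 1745 - P = 3P - 15 gives the equilibrium P* = 440, Q* = 1305.
Because the ceiling (97) lies below the market-clearing price, it is binding.
At P = 97: Qd = 1745 - 97 = 1648 and Qs = 3·97 - 15 = 276.
Quantity traded falls to 276. At Q = 276 the demand price is 1745 - 276 = 1469 and the supply price is (15 + 276)/3 = 97.
Deadweight loss = ½ · (1469 - 97) · (1305 - 276) = ½ · 1372 · 1029 = 705894.

705894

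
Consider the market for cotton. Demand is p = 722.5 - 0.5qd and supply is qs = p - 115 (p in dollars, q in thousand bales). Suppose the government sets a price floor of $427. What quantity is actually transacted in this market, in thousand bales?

405

Rearranging demand gives qd = 1445 - 2p. In a free market, 1445 - 2p = p - 115 gives the equilibrium p* = 520, q* = 405.
The floor of 427 is below the equilibrium price 520, so it is not binding; the market clears at p* = 520, q* = 405.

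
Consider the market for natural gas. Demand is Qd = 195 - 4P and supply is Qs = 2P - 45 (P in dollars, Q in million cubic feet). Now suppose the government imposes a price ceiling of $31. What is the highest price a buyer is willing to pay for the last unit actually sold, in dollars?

Equilibrium: 195 - 4P = 2P - 45, so 240 = 6P and P* = 40, Q* = 35.
The ceiling of 31 is below the equilibrium price 40, so it binds.
At P = 31: Qd = 195 - 4·31 = 71 and Qs = 2·31 - 45 = 17.
Only 17 units reach the market. On the demand curve, the marginal buyer's willingness to pay at Q = 17 is (195 - 17)/4 = 44.5.

44.5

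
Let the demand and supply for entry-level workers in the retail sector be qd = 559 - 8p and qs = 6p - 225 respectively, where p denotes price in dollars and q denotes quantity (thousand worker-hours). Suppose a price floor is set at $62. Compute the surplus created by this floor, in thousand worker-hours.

In a free market, 559 - 8p = 6p - 225 gives the equilibrium p* = 56, q* = 111.
The floor of 62 is above the equilibrium price 56, so it binds.
At p = 62: qd = 559 - 8·62 = 63 and qs = 6·62 - 225 = 147.
Surplus = qs - qd = 147 - 63 = 84.

84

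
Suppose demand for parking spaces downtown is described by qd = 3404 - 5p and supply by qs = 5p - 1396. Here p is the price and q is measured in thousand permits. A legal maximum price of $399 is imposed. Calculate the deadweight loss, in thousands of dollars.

Setting quantity demanded equal to quantity supplied, 3404 - 5p = 5p - 1396, gives p* = 480 and q* = 1004.
The ceiling of 399 is below the equilibrium price 480, so it binds.
At p = 399: qd = 3404 - 5·399 = 1409 and qs = 5·399 - 1396 = 599.
Quantity traded falls to 599. At q = 599 the demand price is (3404 - 599)/5 = 561 and the supply price is (1396 + 599)/5 = 399.
Deadweight loss = ½ · (561 - 399) · (1004 - 599) = ½ · 162 · 405 = 32805.

32805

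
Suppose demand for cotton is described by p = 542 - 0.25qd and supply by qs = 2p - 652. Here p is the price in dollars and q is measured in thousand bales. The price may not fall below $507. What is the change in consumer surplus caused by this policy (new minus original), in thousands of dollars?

Rearranging demand gives qd = 2168 - 4p. Equilibrium: 2168 - 4p = 2p - 652, so 2820 = 6p and p* = 470, q* = 288.
Since 507 > 470, the floor is binding.
At p = 507: qd = 2168 - 4·507 = 140 and qs = 2·507 - 652 = 362.
Consumer surplus without the control is ½ · (542 - 470) · 288 = 10368.
With the floor, consumers buy 140 units at 507, so CS = ½ · (542 - 507) · 140 = 2450.
Change in consumer surplus = 2450 - 10368 = -7918.

-7918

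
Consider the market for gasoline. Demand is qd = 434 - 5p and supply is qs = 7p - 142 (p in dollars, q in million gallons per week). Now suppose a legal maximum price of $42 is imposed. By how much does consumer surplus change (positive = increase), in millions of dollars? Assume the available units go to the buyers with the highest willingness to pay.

In a free market, 434 - 5p = 7p - 142 gives the equilibrium p* = 48, q* = 194.
Because the ceiling (42) lies below the market-clearing price, it is binding.
At p = 42: qd = 434 - 5·42 = 224 and qs = 7·42 - 142 = 152.
Consumer surplus without the control is ½ · (86.8 - 48) · 194 = 3763.6.
With the ceiling, 152 units are sold at 42 (assume they go to the highest-value buyers). The demand price at q = 152 is 56.4, so CS = ½ · [(86.8 - 42) + (56.4 - 42)] · 152 = 4499.2.
Change in consumer surplus = 4499.2 - 3763.6 = 735.6.

735.6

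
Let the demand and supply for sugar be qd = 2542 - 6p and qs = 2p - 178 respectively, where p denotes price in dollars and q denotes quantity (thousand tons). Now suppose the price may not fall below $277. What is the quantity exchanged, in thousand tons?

Without the control the market clears where 2542 - 6p = 2p - 178, i.e. p* = 340 and q* = 502.
Since 277 is below p* = 340, the floor does not bind and the free-market outcome prevails.

502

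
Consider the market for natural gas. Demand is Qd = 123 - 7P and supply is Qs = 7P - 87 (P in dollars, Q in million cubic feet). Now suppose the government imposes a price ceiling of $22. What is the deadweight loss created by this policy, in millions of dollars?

0

Setting quantity demanded equal to quantity supplied, 123 - 7P = 7P - 87, gives P* = 15 and Q* = 18.
Since 22 is above P* = 15, the ceiling does not bind and the free-market outcome prevails.
Since the control does not bind, no trades are prevented and deadweight loss is zero.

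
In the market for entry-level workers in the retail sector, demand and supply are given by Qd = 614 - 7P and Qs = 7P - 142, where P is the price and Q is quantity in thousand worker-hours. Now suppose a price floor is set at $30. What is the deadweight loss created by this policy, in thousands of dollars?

0

Without the control the market clears where 614 - 7P = 7P - 142, i.e. P* = 54 and Q* = 236.
Since 30 is below P* = 54, the floor does not bind and the free-market outcome prevails.
Since the control does not bind, no trades are prevented and deadweight loss is zero.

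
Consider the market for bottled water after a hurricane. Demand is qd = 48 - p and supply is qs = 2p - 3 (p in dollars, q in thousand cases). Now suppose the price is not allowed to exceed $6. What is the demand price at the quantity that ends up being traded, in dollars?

Equilibrium: 48 - p = 2p - 3, so 51 = 3p and p* = 17, q* = 31.
Since 6 < 17, the ceiling is binding.
At p = 6: qd = 48 - 6 = 42 and qs = 2·6 - 3 = 9.
Only 9 units reach the market. On the demand curve, the marginal buyer's willingness to pay at q = 9 is (48 - 9) = 39.

39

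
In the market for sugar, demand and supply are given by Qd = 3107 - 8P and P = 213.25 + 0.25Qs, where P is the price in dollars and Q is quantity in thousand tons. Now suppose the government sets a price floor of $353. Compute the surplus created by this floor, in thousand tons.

Rearranging supply gives Qs = 4P - 853. Equilibrium: 3107 - 8P = 4P - 853, so 3960 = 12P and P* = 330, Q* = 467.
The floor of 353 is above the equilibrium price 330, so it binds.
At P = 353: Qd = 3107 - 8·353 = 283 and Qs = 4·353 - 853 = 559.
Surplus = Qs - Qd = 559 - 283 = 276.

276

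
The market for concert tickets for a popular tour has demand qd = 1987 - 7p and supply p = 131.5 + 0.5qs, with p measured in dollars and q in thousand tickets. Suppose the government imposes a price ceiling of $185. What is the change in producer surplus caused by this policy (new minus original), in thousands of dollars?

Rearranging supply gives qs = 2p - 263. In a free market, 1987 - 7p = 2p - 263 gives the equilibrium p* = 250, q* = 237.
Since 185 < 250, the ceiling is binding.
At p = 185: qd = 1987 - 7·185 = 692 and qs = 2·185 - 263 = 107.
Producer surplus without the control is ½ · (250 - 131.5) · 237 = 14042.25.
With the ceiling, producers sell 107 units at 185, so PS = ½ · (185 - 131.5) · 107 = 2862.25.
Change in producer surplus = 2862.25 - 14042.25 = -11180.

-11180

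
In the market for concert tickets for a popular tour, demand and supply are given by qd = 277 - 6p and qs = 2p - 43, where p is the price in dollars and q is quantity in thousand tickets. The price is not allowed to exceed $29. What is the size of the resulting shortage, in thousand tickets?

88

In a free market, 277 - 6p = 2p - 43 gives the equilibrium p* = 40, q* = 37.
The ceiling of 29 is below the equilibrium price 40, so it binds.
At p = 29: qd = 277 - 6·29 = 103 and qs = 2·29 - 43 = 15.
Shortage = qd - qs = 103 - 15 = 88.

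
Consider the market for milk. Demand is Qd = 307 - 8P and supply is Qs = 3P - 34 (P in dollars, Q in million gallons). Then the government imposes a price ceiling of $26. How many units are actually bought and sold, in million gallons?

In a free market, 307 - 8P = 3P - 34 gives the equilibrium P* = 31, Q* = 59.
Since 26 < 31, the ceiling is binding.
At P = 26: Qd = 307 - 8·26 = 99 and Qs = 3·26 - 34 = 44.
The quantity actually transacted is the short side, supply: 44.

44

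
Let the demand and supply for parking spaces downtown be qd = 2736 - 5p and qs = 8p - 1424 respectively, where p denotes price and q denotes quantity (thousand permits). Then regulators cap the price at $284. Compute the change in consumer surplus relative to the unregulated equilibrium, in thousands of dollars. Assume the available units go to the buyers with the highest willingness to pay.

22233.6

Equilibrium: 2736 - 5p = 8p - 1424, so 4160 = 13p and p* = 320, q* = 1136.
Since 284 < 320, the ceiling is binding.
At p = 284: qd = 2736 - 5·284 = 1316 and qs = 8·284 - 1424 = 848.
Consumer surplus without the control is ½ · (547.2 - 320) · 1136 = 129049.6.
With the ceiling, 848 units are sold at 284 (assume they go to the highest-value buyers). The demand price at q = 848 is 377.6, so CS = ½ · [(547.2 - 284) + (377.6 - 284)] · 848 = 151283.2.
Change in consumer surplus = 151283.2 - 129049.6 = 22233.6.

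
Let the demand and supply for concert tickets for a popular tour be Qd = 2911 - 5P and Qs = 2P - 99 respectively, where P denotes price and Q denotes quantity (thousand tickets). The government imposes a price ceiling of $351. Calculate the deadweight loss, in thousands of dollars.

Without the control the market clears where 2911 - 5P = 2P - 99, i.e. P* = 430 and Q* = 761.
The ceiling of 351 is below the equilibrium price 430, so it binds.
At P = 351: Qd = 2911 - 5·351 = 1156 and Qs = 2·351 - 99 = 603.
Quantity traded falls to 603. At Q = 603 the demand price is (2911 - 603)/5 = 461.6 and the supply price is (99 + 603)/2 = 351.
Deadweight loss = ½ · (461.6 - 351) · (761 - 603) = ½ · 110.6 · 158 = 8737.4.

8737.4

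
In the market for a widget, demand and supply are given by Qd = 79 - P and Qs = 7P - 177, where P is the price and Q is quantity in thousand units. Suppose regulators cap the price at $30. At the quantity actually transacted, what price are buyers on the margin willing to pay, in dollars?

46

Equilibrium: 79 - P = 7P - 177, so 256 = 8P and P* = 32, Q* = 47.
Since 30 < 32, the ceiling is binding.
At P = 30: Qd = 79 - 30 = 49 and Qs = 7·30 - 177 = 33.
Only 33 units reach the market. On the demand curve, the marginal buyer's willingness to pay at Q = 33 is (79 - 33) = 46.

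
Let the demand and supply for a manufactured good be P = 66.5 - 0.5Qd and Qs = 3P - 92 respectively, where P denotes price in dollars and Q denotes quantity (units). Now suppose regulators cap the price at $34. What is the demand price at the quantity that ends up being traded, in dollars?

61.5

Rearranging demand gives Qd = 133 - 2P. Equilibrium: 133 - 2P = 3P - 92, so 225 = 5P and P* = 45, Q* = 43.
The ceiling of 34 is below the equilibrium price 45, so it binds.
At P = 34: Qd = 133 - 2·34 = 65 and Qs = 3·34 - 92 = 10.
Only 10 units reach the market. On the demand curve, the marginal buyer's willingness to pay at Q = 10 is (133 - 10)/2 = 61.5.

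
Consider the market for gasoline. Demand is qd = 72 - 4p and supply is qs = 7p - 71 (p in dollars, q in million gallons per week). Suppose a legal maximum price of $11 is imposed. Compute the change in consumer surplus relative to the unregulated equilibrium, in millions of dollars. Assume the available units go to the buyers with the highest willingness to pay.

Equilibrium: 72 - 4p = 7p - 71, so 143 = 11p and p* = 13, q* = 20.
The ceiling of 11 is below the equilibrium price 13, so it binds.
At p = 11: qd = 72 - 4·11 = 28 and qs = 7·11 - 71 = 6.
Consumer surplus without the control is ½ · (18 - 13) · 20 = 50.
With the ceiling, 6 units are sold at 11 (assume they go to the highest-value buyers). The demand price at q = 6 is 16.5, so CS = ½ · [(18 - 11) + (16.5 - 11)] · 6 = 37.5.
Change in consumer surplus = 37.5 - 50 = -12.5.

-12.5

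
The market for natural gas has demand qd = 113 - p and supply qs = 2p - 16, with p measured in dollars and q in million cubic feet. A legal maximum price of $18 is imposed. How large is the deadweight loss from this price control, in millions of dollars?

Setting quantity demanded equal to quantity supplied, 113 - p = 2p - 16, gives p* = 43 and q* = 70.
Because the ceiling (18) lies below the market-clearing price, it is binding.
At p = 18: qd = 113 - 18 = 95 and qs = 2·18 - 16 = 20.
Quantity traded falls to 20. At q = 20 the demand price is 113 - 20 = 93 and the supply price is (16 + 20)/2 = 18.
Deadweight loss = ½ · (93 - 18) · (70 - 20) = ½ · 75 · 50 = 1875.

1875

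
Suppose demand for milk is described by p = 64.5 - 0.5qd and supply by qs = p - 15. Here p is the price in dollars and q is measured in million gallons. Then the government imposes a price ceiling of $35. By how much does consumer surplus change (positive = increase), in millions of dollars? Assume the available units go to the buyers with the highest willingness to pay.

Rearranging demand gives qd = 129 - 2p. Setting quantity demanded equal to quantity supplied, 129 - 2p = p - 15, gives p* = 48 and q* = 33.
The ceiling of 35 is below the equilibrium price 48, so it binds.
At p = 35: qd = 129 - 2·35 = 59 and qs = 35 - 15 = 20.
Consumer surplus without the control is ½ · (64.5 - 48) · 33 = 272.25.
With the ceiling, 20 units are sold at 35 (assume they go to the highest-value buyers). The demand price at q = 20 is 54.5, so CS = ½ · [(64.5 - 35) + (54.5 - 35)] · 20 = 490.
Change in consumer surplus = 490 - 272.25 = 217.75.

217.75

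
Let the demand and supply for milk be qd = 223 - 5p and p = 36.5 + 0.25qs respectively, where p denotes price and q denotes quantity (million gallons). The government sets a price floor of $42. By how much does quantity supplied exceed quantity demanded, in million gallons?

Rearranging supply gives qs = 4p - 146. Without the control the market clears where 223 - 5p = 4p - 146, i.e. p* = 41 and q* = 18.
Since 42 > 41, the floor is binding.
At p = 42: qd = 223 - 5·42 = 13 and qs = 4·42 - 146 = 22.
Surplus = qs - qd = 22 - 13 = 9.

9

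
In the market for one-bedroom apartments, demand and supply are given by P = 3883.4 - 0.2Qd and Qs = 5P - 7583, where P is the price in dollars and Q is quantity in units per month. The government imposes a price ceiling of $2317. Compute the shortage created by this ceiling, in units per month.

Rearranging demand gives Qd = 19417 - 5P. Without the control the market clears where 19417 - 5P = 5P - 7583, i.e. P* = 2700 and Q* = 5917.
Because the ceiling (2317) lies below the market-clearing price, it is binding.
At P = 2317: Qd = 19417 - 5·2317 = 7832 and Qs = 5·2317 - 7583 = 4002.
Shortage = Qd - Qs = 7832 - 4002 = 3830.

3830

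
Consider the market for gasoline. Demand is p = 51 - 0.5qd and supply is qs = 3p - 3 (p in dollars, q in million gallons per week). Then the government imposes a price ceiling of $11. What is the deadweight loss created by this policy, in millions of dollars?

Rearranging demand gives qd = 102 - 2p. In a free market, 102 - 2p = 3p - 3 gives the equilibrium p* = 21, q* = 60.
The ceiling of 11 is below the equilibrium price 21, so it binds.
At p = 11: qd = 102 - 2·11 = 80 and qs = 3·11 - 3 = 30.
Quantity traded falls to 30. At q = 30 the demand price is (102 - 30)/2 = 36 and the supply price is (3 + 30)/3 = 11.
Deadweight loss = ½ · (36 - 11) · (60 - 30) = ½ · 25 · 30 = 375.

375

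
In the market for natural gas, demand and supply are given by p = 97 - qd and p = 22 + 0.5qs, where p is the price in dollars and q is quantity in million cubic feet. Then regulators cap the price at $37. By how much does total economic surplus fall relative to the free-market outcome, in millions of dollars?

300

Rearranging demand gives qd = 97 - p; rearranging supply gives qs = 2p - 44. In a free market, 97 - p = 2p - 44 gives the equilibrium p* = 47, q* = 50.
Since 37 < 47, the ceiling is binding.
At p = 37: qd = 97 - 37 = 60 and qs = 2·37 - 44 = 30.
Quantity traded falls to 30. At q = 30 the demand price is 97 - 30 = 67 and the supply price is (44 + 30)/2 = 37.
Deadweight loss = ½ · (67 - 37) · (50 - 30) = ½ · 30 · 20 = 300.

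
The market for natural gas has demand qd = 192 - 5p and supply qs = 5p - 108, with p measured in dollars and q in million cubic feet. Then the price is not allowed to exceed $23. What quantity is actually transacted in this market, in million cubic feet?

Equilibrium: 192 - 5p = 5p - 108, so 300 = 10p and p* = 30, q* = 42.
Since 23 < 30, the ceiling is binding.
At p = 23: qd = 192 - 5·23 = 77 and qs = 5·23 - 108 = 7.
The quantity actually transacted is the short side, supply: 7.

7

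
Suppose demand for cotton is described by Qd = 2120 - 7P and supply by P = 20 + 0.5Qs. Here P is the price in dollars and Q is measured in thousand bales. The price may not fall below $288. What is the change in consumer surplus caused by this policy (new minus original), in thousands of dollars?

-13056

Rearranging supply gives Qs = 2P - 40. Equilibrium: 2120 - 7P = 2P - 40, so 2160 = 9P and P* = 240, Q* = 440.
Because the floor (288) lies above the market-clearing price, it is binding.
At P = 288: Qd = 2120 - 7·288 = 104 and Qs = 2·288 - 40 = 536.
Consumer surplus without the control is ½ · (2120/7 - 240) · 440 = 96800/7.
With the floor, consumers buy 104 units at 288, so CS = ½ · (2120/7 - 288) · 104 = 5408/7.
Change in consumer surplus = 5408/7 - 96800/7 = -13056.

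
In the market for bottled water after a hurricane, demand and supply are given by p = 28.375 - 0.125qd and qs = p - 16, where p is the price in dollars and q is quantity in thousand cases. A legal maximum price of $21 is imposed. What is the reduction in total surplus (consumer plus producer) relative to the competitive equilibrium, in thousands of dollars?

20.25

Rearranging demand gives qd = 227 - 8p. In a free market, 227 - 8p = p - 16 gives the equilibrium p* = 27, q* = 11.
Because the ceiling (21) lies below the market-clearing price, it is binding.
At p = 21: qd = 227 - 8·21 = 59 and qs = 21 - 16 = 5.
Quantity traded falls to 5. At q = 5 the demand price is (227 - 5)/8 = 27.75 and the supply price is 16 + 5 = 21.
Deadweight loss = ½ · (27.75 - 21) · (11 - 5) = ½ · 6.75 · 6 = 20.25.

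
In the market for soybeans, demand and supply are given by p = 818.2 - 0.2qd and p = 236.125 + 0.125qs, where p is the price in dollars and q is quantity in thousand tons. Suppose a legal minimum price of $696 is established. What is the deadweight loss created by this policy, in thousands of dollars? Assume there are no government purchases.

Rearranging demand gives qd = 4091 - 5p; rearranging supply gives qs = 8p - 1889. Setting quantity demanded equal to quantity supplied, 4091 - 5p = 8p - 1889, gives p* = 460 and q* = 1791.
Since 696 > 460, the floor is binding.
At p = 696: qd = 4091 - 5·696 = 611 and qs = 8·696 - 1889 = 3679.
Quantity traded falls to 611. At q = 611 the demand price is (4091 - 611)/5 = 696 and the supply price is (1889 + 611)/8 = 312.5.
Deadweight loss = ½ · (696 - 312.5) · (1791 - 611) = ½ · 383.5 · 1180 = 226265.

226265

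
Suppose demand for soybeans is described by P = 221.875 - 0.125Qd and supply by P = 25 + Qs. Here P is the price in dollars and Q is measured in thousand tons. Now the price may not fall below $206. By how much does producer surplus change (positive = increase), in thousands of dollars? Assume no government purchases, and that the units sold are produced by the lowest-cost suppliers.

Rearranging demand gives Qd = 1775 - 8P; rearranging supply gives Qs = P - 25. Setting quantity demanded equal to quantity supplied, 1775 - 8P = P - 25, gives P* = 200 and Q* = 175.
Since 206 > 200, the floor is binding.
At P = 206: Qd = 1775 - 8·206 = 127 and Qs = 206 - 25 = 181.
Producer surplus without the control is ½ · (200 - 25) · 175 = 15312.5.
With the floor, 127 units are sold at 206. The supply price at Q = 127 is 152, so PS = ½ · [(206 - 25) + (206 - 152)] · 127 = 14922.5.
Change in producer surplus = 14922.5 - 15312.5 = -390.

-390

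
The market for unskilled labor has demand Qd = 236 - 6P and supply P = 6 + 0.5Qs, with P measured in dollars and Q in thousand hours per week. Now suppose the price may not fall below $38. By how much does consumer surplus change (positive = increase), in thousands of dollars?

-203

Rearranging supply gives Qs = 2P - 12. Setting quantity demanded equal to quantity supplied, 236 - 6P = 2P - 12, gives P* = 31 and Q* = 50.
Because the floor (38) lies above the market-clearing price, it is binding.
At P = 38: Qd = 236 - 6·38 = 8 and Qs = 2·38 - 12 = 64.
Consumer surplus without the control is ½ · (118/3 - 31) · 50 = 625/3.
With the floor, consumers buy 8 units at 38, so CS = ½ · (118/3 - 38) · 8 = 16/3.
Change in consumer surplus = 16/3 - 625/3 = -203.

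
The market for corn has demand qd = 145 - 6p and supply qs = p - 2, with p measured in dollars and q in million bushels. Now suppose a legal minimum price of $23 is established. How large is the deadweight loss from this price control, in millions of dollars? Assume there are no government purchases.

Setting quantity demanded equal to quantity supplied, 145 - 6p = p - 2, gives p* = 21 and q* = 19.
Because the floor (23) lies above the market-clearing price, it is binding.
At p = 23: qd = 145 - 6·23 = 7 and qs = 23 - 2 = 21.
Quantity traded falls to 7. At q = 7 the demand price is (145 - 7)/6 = 23 and the supply price is 2 + 7 = 9.
Deadweight loss = ½ · (23 - 9) · (19 - 7) = ½ · 14 · 12 = 84.

84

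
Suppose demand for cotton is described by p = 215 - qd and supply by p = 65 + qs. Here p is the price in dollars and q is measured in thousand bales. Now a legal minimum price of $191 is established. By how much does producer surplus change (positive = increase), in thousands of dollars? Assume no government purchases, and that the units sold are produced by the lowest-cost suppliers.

Rearranging demand gives qd = 215 - p; rearranging supply gives qs = p - 65. In a free market, 215 - p = p - 65 gives the equilibrium p* = 140, q* = 75.
The floor of 191 is above the equilibrium price 140, so it binds.
At p = 191: qd = 215 - 191 = 24 and qs = 191 - 65 = 126.
Producer surplus without the control is ½ · (140 - 65) · 75 = 2812.5.
With the floor, 24 units are sold at 191. The supply price at q = 24 is 89, so PS = ½ · [(191 - 65) + (191 - 89)] · 24 = 2736.
Change in producer surplus = 2736 - 2812.5 = -76.5.

-76.5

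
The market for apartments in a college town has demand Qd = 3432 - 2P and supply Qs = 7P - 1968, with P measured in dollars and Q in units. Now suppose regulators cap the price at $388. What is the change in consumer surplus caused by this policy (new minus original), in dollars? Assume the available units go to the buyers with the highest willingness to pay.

-391988

Without the control the market clears where 3432 - 2P = 7P - 1968, i.e. P* = 600 and Q* = 2232.
Because the ceiling (388) lies below the market-clearing price, it is binding.
At P = 388: Qd = 3432 - 2·388 = 2656 and Qs = 7·388 - 1968 = 748.
Consumer surplus without the control is ½ · (1716 - 600) · 2232 = 1245456.
With the ceiling, 748 units are sold at 388 (assume they go to the highest-value buyers). The demand price at Q = 748 is 1342, so CS = ½ · [(1716 - 388) + (1342 - 388)] · 748 = 853468.
Change in consumer surplus = 853468 - 1245456 = -391988.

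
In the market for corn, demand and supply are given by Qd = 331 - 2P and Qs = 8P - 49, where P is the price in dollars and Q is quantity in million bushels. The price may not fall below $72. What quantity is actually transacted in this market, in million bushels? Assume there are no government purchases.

Setting quantity demanded equal to quantity supplied, 331 - 2P = 8P - 49, gives P* = 38 and Q* = 255.
The floor of 72 is above the equilibrium price 38, so it binds.
At P = 72: Qd = 331 - 2·72 = 187 and Qs = 8·72 - 49 = 527.
The quantity actually transacted is the short side, demand: 187.

187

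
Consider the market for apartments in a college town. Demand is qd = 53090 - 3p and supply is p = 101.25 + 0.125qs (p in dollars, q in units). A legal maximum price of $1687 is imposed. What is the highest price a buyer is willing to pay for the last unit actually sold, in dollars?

Rearranging supply gives qs = 8p - 810. Equilibrium: 53090 - 3p = 8p - 810, so 53900 = 11p and p* = 4900, q* = 38390.
Because the ceiling (1687) lies below the market-clearing price, it is binding.
At p = 1687: qd = 53090 - 3·1687 = 48029 and qs = 8·1687 - 810 = 12686.
Only 12686 units reach the market. On the demand curve, the marginal buyer's willingness to pay at q = 12686 is (53090 - 12686)/3 = 13468.

13468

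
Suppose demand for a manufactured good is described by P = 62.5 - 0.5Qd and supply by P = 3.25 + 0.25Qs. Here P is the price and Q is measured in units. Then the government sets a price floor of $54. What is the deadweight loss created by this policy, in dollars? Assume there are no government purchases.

1441.5

Rearranging demand gives Qd = 125 - 2P; rearranging supply gives Qs = 4P - 13. Setting quantity demanded equal to quantity supplied, 125 - 2P = 4P - 13, gives P* = 23 and Q* = 79.
Because the floor (54) lies above the market-clearing price, it is binding.
At P = 54: Qd = 125 - 2·54 = 17 and Qs = 4·54 - 13 = 203.
Quantity traded falls to 17. At Q = 17 the demand price is (125 - 17)/2 = 54 and the supply price is (13 + 17)/4 = 7.5.
Deadweight loss = ½ · (54 - 7.5) · (79 - 17) = ½ · 46.5 · 62 = 1441.5.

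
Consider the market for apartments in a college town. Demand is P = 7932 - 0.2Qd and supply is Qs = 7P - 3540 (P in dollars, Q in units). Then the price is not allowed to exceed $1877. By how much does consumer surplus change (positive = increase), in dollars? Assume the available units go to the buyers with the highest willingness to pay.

1992304.9

Rearranging demand gives Qd = 39660 - 5P. In a free market, 39660 - 5P = 7P - 3540 gives the equilibrium P* = 3600, Q* = 21660.
Because the ceiling (1877) lies below the market-clearing price, it is binding.
At P = 1877: Qd = 39660 - 5·1877 = 30275 and Qs = 7·1877 - 3540 = 9599.
Consumer surplus without the control is ½ · (7932 - 3600) · 21660 = 46915560.
With the ceiling, 9599 units are sold at 1877 (assume they go to the highest-value buyers). The demand price at Q = 9599 is 6012.2, so CS = ½ · [(7932 - 1877) + (6012.2 - 1877)] · 9599 = 48907864.9.
Change in consumer surplus = 48907864.9 - 46915560 = 1992304.9.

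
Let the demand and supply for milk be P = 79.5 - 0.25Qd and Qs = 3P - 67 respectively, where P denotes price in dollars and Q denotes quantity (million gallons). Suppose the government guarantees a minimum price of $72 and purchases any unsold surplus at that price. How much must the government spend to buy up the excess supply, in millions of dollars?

Rearranging demand gives Qd = 318 - 4P. Without the control the market clears where 318 - 4P = 3P - 67, i.e. P* = 55 and Q* = 98.
Because the floor (72) lies above the market-clearing price, it is binding.
At P = 72: Qd = 318 - 4·72 = 30 and Qs = 3·72 - 67 = 149.
Surplus = Qs - Qd = 119.
Government expenditure = surplus × support price = 119 × 72 = 8568.

8568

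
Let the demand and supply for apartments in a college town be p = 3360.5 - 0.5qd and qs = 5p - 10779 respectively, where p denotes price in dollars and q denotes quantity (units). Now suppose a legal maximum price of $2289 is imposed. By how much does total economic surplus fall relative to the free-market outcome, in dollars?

Rearranging demand gives qd = 6721 - 2p. In a free market, 6721 - 2p = 5p - 10779 gives the equilibrium p* = 2500, q* = 1721.
The ceiling of 2289 is below the equilibrium price 2500, so it binds.
At p = 2289: qd = 6721 - 2·2289 = 2143 and qs = 5·2289 - 10779 = 666.
Quantity traded falls to 666. At q = 666 the demand price is (6721 - 666)/2 = 3027.5 and the supply price is (10779 + 666)/5 = 2289.
Deadweight loss = ½ · (3027.5 - 2289) · (1721 - 666) = ½ · 738.5 · 1055 = 389558.75.

389558.75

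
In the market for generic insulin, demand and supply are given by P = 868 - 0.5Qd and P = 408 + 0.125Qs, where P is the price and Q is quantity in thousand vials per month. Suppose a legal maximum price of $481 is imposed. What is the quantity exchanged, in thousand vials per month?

Rearranging demand gives Qd = 1736 - 2P; rearranging supply gives Qs = 8P - 3264. Setting quantity demanded equal to quantity supplied, 1736 - 2P = 8P - 3264, gives P* = 500 and Q* = 736.
The ceiling of 481 is below the equilibrium price 500, so it binds.
At P = 481: Qd = 1736 - 2·481 = 774 and Qs = 8·481 - 3264 = 584.
The quantity actually transacted is the short side, supply: 584.

584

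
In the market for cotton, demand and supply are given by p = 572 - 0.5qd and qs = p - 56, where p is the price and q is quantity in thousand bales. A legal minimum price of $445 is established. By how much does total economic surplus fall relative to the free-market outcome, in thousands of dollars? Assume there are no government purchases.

6075

Rearranging demand gives qd = 1144 - 2p. Setting quantity demanded equal to quantity supplied, 1144 - 2p = p - 56, gives p* = 400 and q* = 344.
The floor of 445 is above the equilibrium price 400, so it binds.
At p = 445: qd = 1144 - 2·445 = 254 and qs = 445 - 56 = 389.
Quantity traded falls to 254. At q = 254 the demand price is (1144 - 254)/2 = 445 and the supply price is 56 + 254 = 310.
Deadweight loss = ½ · (445 - 310) · (344 - 254) = ½ · 135 · 90 = 6075.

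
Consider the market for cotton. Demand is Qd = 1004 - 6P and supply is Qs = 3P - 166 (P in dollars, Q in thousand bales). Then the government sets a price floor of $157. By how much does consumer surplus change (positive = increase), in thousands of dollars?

-3861

Without the control the market clears where 1004 - 6P = 3P - 166, i.e. P* = 130 and Q* = 224.
Because the floor (157) lies above the market-clearing price, it is binding.
At P = 157: Qd = 1004 - 6·157 = 62 and Qs = 3·157 - 166 = 305.
Consumer surplus without the control is ½ · (502/3 - 130) · 224 = 12544/3.
With the floor, consumers buy 62 units at 157, so CS = ½ · (502/3 - 157) · 62 = 961/3.
Change in consumer surplus = 961/3 - 12544/3 = -3861.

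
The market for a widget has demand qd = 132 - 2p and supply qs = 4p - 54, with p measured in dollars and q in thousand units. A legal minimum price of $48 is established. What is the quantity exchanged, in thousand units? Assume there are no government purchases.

36

Equilibrium: 132 - 2p = 4p - 54, so 186 = 6p and p* = 31, q* = 70.
The floor of 48 is above the equilibrium price 31, so it binds.
At p = 48: qd = 132 - 2·48 = 36 and qs = 4·48 - 54 = 138.
The quantity actually transacted is the short side, demand: 36.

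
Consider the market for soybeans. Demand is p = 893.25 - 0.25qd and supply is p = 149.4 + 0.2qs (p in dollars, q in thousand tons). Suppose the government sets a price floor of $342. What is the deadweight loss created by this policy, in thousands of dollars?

0

Rearranging demand gives qd = 3573 - 4p; rearranging supply gives qs = 5p - 747. Without the control the market clears where 3573 - 4p = 5p - 747, i.e. p* = 480 and q* = 1653.
The floor of 342 is below the equilibrium price 480, so it is not binding; the market clears at p* = 480, q* = 1653.
Since the control does not bind, no trades are prevented and deadweight loss is zero.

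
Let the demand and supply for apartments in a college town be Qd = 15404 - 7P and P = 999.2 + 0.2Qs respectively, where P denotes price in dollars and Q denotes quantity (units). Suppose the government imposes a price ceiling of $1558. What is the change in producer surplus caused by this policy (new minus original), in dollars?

-447158

Rearranging supply gives Qs = 5P - 4996. Setting quantity demanded equal to quantity supplied, 15404 - 7P = 5P - 4996, gives P* = 1700 and Q* = 3504.
Since 1558 < 1700, the ceiling is binding.
At P = 1558: Qd = 15404 - 7·1558 = 4498 and Qs = 5·1558 - 4996 = 2794.
Producer surplus without the control is ½ · (1700 - 999.2) · 3504 = 1227801.6.
With the ceiling, producers sell 2794 units at 1558, so PS = ½ · (1558 - 999.2) · 2794 = 780643.6.
Change in producer surplus = 780643.6 - 1227801.6 = -447158.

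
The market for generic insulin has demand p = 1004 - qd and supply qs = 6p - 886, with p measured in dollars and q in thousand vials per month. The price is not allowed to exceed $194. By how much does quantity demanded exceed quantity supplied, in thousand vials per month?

532

Rearranging demand gives qd = 1004 - p. Setting quantity demanded equal to quantity supplied, 1004 - p = 6p - 886, gives p* = 270 and q* = 734.
The ceiling of 194 is below the equilibrium price 270, so it binds.
At p = 194: qd = 1004 - 194 = 810 and qs = 6·194 - 886 = 278.
Shortage = qd - qs = 810 - 278 = 532.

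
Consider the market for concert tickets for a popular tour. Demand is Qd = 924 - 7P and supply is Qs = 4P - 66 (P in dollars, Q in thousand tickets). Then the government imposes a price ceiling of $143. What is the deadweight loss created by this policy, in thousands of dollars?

Equilibrium: 924 - 7P = 4P - 66, so 990 = 11P and P* = 90, Q* = 294.
The ceiling of 143 is above the equilibrium price 90, so it is not binding; the market clears at P* = 90, Q* = 294.
Since the control does not bind, no trades are prevented and deadweight loss is zero.

0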